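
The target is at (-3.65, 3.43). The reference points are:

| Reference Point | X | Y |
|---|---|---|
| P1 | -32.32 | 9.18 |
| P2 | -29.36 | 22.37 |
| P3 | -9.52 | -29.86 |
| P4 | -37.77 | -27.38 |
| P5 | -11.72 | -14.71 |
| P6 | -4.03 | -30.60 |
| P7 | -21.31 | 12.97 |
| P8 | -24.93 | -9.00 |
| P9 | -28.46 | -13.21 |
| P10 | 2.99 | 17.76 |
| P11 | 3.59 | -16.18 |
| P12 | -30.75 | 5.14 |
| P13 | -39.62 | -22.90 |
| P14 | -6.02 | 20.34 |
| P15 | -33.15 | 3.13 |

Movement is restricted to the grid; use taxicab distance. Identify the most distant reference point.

Distances from (-3.65, 3.43):
P1: |-28.67| + |5.75| = 28.67 + 5.75 = 34.42
P2: |-25.71| + |18.94| = 25.71 + 18.94 = 44.65
P3: |-5.87| + |-33.29| = 5.87 + 33.29 = 39.16
P4: |-34.12| + |-30.81| = 34.12 + 30.81 = 64.93
P5: |-8.07| + |-18.14| = 8.07 + 18.14 = 26.21
P6: |-0.38| + |-34.03| = 0.38 + 34.03 = 34.41
P7: |-17.66| + |9.54| = 17.66 + 9.54 = 27.20
P8: |-21.28| + |-12.43| = 21.28 + 12.43 = 33.71
P9: |-24.81| + |-16.64| = 24.81 + 16.64 = 41.45
P10: |6.64| + |14.33| = 6.64 + 14.33 = 20.97
P11: |7.24| + |-19.61| = 7.24 + 19.61 = 26.85
P12: |-27.10| + |1.71| = 27.10 + 1.71 = 28.81
P13: |-35.97| + |-26.33| = 35.97 + 26.33 = 62.30
P14: |-2.37| + |16.91| = 2.37 + 16.91 = 19.28
P15: |-29.50| + |-0.30| = 29.50 + 0.30 = 29.80
Maximum: P4 at 64.93.

P4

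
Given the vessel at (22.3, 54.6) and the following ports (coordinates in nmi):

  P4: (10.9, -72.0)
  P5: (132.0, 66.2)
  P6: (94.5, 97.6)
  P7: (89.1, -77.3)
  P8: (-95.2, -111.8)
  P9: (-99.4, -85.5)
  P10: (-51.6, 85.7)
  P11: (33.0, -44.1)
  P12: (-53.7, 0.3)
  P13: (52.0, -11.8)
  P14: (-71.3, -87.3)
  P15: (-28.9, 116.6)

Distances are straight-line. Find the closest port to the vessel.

Distances from (22.3, 54.6):
P4: 127.1 nmi
P5: 110.3 nmi
P6: 84.0 nmi
P7: 147.9 nmi
P8: 203.7 nmi
P9: 185.6 nmi
P10: 80.2 nmi
P11: 99.3 nmi
P12: 93.4 nmi
P13: 72.7 nmi
P14: 170.0 nmi
P15: 80.4 nmi
Minimum: P13 at 72.7 nmi.

P13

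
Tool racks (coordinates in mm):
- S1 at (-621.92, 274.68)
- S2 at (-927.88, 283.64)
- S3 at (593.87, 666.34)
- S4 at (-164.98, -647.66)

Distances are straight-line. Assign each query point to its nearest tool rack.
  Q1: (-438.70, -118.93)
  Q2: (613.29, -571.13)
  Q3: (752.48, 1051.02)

Q1→S1; Q2→S4; Q3→S3

Q1 at (-438.70, -118.93):
  S1: √((-183.22)² + (393.61)²) = √(33569.5684 + 154928.8321) = 434.16 mm
  S2: √((-489.18)² + (402.57)²) = √(239297.0724 + 162062.6049) = 633.53 mm
  S3: √((1032.57)² + (785.27)²) = √(1066200.8049 + 616648.9729) = 1297.25 mm
  S4: √((273.72)² + (-528.73)²) = √(74922.6384 + 279555.4129) = 595.38 mm
  → nearest: S1 (434.16 mm)
Q2 at (613.29, -571.13):
  S1: √((-1235.21)² + (845.81)²) = √(1525743.7441 + 715394.5561) = 1497.04 mm
  S2: √((-1541.17)² + (854.77)²) = √(2375204.9689 + 730631.7529) = 1762.34 mm
  S3: √((-19.42)² + (1237.47)²) = √(377.1364 + 1531332.0009) = 1237.62 mm
  S4: √((-778.27)² + (-76.53)²) = √(605704.1929 + 5856.8409) = 782.02 mm
  → nearest: S4 (782.02 mm)
Q3 at (752.48, 1051.02):
  S1: √((-1374.40)² + (-776.34)²) = √(1888975.3600 + 602703.7956) = 1578.51 mm
  S2: √((-1680.36)² + (-767.38)²) = √(2823609.7296 + 588872.0644) = 1847.29 mm
  S3: √((-158.61)² + (-384.68)²) = √(25157.1321 + 147978.7024) = 416.10 mm
  S4: √((-917.46)² + (-1698.68)²) = √(841732.8516 + 2885513.7424) = 1930.61 mm
  → nearest: S3 (416.10 mm)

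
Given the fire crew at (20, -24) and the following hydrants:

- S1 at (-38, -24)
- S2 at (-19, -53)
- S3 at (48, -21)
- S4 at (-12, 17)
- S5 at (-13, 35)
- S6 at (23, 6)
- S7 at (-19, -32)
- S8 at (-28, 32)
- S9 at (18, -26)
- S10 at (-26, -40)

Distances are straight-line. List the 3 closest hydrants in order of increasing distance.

Distances from (20, -24):
S1: 58.0
S2: 48.6
S3: 28.2
S4: 52.0
S5: 67.6
S6: 30.1
S7: 39.8
S8: 73.8
S9: 2.8
S10: 48.7
Sorted: S9 (2.8) < S3 (28.2) < S6 (30.1) < S7 (39.8) < S2 (48.6) < …

S9, S3, S6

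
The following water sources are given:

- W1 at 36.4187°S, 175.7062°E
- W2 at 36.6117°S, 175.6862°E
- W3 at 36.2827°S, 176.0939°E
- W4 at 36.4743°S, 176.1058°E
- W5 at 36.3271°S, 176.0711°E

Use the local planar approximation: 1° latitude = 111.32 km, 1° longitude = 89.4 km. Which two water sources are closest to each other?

W3 and W5

Pairwise distances:
W1–W2: 21.5590 km
W1–W3: 37.8226 km
W1–W4: 36.2564 km
W1–W5: 34.1786 km
W2–W3: 51.6703 km
W2–W4: 40.5107 km
W2–W5: 46.7737 km
W3–W4: 21.3554 km
W3–W5: 5.3464 km
W4–W5: 16.6774 km
Closest pair: W3–W5 at 5.3464 km.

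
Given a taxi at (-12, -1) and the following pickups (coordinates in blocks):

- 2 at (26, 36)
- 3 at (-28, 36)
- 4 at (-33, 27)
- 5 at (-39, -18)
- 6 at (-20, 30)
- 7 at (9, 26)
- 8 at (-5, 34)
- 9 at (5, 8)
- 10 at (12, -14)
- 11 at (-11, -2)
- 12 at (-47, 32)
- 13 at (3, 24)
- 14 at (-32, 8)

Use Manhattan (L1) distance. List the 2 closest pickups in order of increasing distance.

Distances from (-12, -1):
2: |38| + |37| = 38 + 37 = 75 blocks
3: |-16| + |37| = 16 + 37 = 53 blocks
4: |-21| + |28| = 21 + 28 = 49 blocks
5: |-27| + |-17| = 27 + 17 = 44 blocks
6: |-8| + |31| = 8 + 31 = 39 blocks
7: |21| + |27| = 21 + 27 = 48 blocks
8: |7| + |35| = 7 + 35 = 42 blocks
9: |17| + |9| = 17 + 9 = 26 blocks
10: |24| + |-13| = 24 + 13 = 37 blocks
11: |1| + |-1| = 1 + 1 = 2 blocks
12: |-35| + |33| = 35 + 33 = 68 blocks
13: |15| + |25| = 15 + 25 = 40 blocks
14: |-20| + |9| = 20 + 9 = 29 blocks
Sorted: 11 (2 blocks) < 9 (26 blocks) < 14 (29 blocks) < 10 (37 blocks) < …

11, 9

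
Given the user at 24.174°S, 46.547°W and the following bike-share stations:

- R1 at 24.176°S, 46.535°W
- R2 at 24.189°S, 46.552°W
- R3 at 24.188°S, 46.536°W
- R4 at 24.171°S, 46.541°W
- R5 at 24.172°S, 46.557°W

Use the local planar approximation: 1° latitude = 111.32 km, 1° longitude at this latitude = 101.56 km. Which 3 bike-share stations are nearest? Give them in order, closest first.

Distances from 24.174°S, 46.547°W:
R1: 1.239 km
R2: 1.745 km
R3: 1.918 km
R4: 0.695 km
R5: 1.040 km
Sorted: R4 (0.695 km) < R5 (1.040 km) < R1 (1.239 km) < R2 (1.745 km) < R3 (1.918 km)

R4, R5, R1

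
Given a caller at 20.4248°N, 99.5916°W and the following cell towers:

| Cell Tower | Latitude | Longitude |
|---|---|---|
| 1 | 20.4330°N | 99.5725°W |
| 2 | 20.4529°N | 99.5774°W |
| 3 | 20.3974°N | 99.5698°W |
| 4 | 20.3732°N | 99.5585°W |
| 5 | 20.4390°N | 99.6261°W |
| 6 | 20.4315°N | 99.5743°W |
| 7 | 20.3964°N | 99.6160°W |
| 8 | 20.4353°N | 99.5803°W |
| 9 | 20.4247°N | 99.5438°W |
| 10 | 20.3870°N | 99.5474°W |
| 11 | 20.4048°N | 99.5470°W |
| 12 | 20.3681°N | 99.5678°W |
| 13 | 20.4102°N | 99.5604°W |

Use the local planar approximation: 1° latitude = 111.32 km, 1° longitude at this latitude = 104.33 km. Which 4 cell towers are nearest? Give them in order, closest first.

Distances from 20.4248°N, 99.5916°W:
1: √((0.0082·111.32)² + (0.0191·104.33)²) = √(0.833248 + 3.970865) = 2.1918 km
2: √((0.0281·111.32)² + (0.0142·104.33)²) = √(9.784960 + 2.194801) = 3.4612 km
3: √((-0.0274·111.32)² + (0.0218·104.33)²) = √(9.303525 + 5.172868) = 3.8048 km
4: √((-0.0516·111.32)² + (0.0331·104.33)²) = √(32.994823 + 11.925440) = 6.7023 km
5: √((0.0142·111.32)² + (-0.0345·104.33)²) = √(2.498752 + 12.955572) = 3.9312 km
6: √((0.0067·111.32)² + (0.0173·104.33)²) = √(0.556283 + 3.257696) = 1.9529 km
7: √((-0.0284·111.32)² + (-0.0244·104.33)²) = √(9.995006 + 6.480344) = 4.0590 km
8: √((0.0105·111.32)² + (0.0113·104.33)²) = √(1.366234 + 1.389874) = 1.6602 km
9: √((-0.0001·111.32)² + (0.0478·104.33)²) = √(0.000124 + 24.869910) = 4.9870 km
10: √((-0.0378·111.32)² + (0.0442·104.33)²) = √(17.706389 + 21.264881) = 6.2427 km
11: √((-0.0200·111.32)² + (0.0446·104.33)²) = √(4.956857 + 21.651507) = 5.1583 km
12: √((-0.0567·111.32)² + (0.0238·104.33)²) = √(39.839375 + 6.165557) = 6.7827 km
13: √((-0.0146·111.32)² + (0.0312·104.33)²) = √(2.641509 + 10.595650) = 3.6383 km
Sorted: 8 (1.6602 km) < 6 (1.9529 km) < 1 (2.1918 km) < 2 (3.4612 km) < 13 (3.6383 km) < 3 (3.8048 km) < …

8, 6, 1, 2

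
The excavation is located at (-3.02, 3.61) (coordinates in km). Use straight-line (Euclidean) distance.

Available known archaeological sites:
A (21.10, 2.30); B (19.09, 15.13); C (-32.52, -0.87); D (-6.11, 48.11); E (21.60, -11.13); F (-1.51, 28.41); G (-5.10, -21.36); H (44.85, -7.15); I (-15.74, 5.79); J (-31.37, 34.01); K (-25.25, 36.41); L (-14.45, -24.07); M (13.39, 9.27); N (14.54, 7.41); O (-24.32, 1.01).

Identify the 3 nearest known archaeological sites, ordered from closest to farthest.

Distances from (-3.02, 3.61):
A: 24.16 km
B: 24.93 km
C: 29.84 km
D: 44.61 km
E: 28.70 km
F: 24.85 km
G: 25.06 km
H: 49.06 km
I: 12.91 km
J: 41.57 km
K: 39.62 km
L: 29.95 km
M: 17.36 km
N: 17.97 km
O: 21.46 km
Sorted: I (12.91 km) < M (17.36 km) < N (17.97 km) < O (21.46 km) < A (24.16 km) < …

I, M, N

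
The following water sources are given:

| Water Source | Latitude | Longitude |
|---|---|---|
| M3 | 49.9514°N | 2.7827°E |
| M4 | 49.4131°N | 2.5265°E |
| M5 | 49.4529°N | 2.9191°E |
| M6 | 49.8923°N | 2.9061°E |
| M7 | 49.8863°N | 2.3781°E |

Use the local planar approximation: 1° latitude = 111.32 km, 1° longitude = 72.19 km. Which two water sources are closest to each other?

M3 and M6

Pairwise distances:
M3–M4: 62.7128 km
M3–M5: 56.3599 km
M3–M6: 11.0743 km
M3–M7: 30.0937 km
M4–M5: 28.6860 km
M4–M6: 59.9715 km
M4–M7: 53.7550 km
M5–M6: 48.9230 km
M5–M7: 62.0722 km
M6–M7: 38.1222 km
Closest pair: M3–M6 at 11.0743 km.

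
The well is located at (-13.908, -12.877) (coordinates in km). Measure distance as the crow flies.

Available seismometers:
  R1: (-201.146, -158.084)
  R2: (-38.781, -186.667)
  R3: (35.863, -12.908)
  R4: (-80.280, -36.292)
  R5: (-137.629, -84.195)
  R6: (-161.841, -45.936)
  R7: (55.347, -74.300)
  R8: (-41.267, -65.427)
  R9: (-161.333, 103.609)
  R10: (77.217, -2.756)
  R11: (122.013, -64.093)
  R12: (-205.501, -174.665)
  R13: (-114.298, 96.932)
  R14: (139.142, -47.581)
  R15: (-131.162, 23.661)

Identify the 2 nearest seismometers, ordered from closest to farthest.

R3, R8

Distances from (-13.908, -12.877):
R1: 236.945 km
R2: 175.561 km
R3: 49.771 km
R4: 70.381 km
R5: 142.805 km
R6: 151.582 km
R7: 92.569 km
R8: 59.245 km
R9: 187.891 km
R10: 91.685 km
R11: 145.250 km
R12: 250.765 km
R13: 148.782 km
R14: 156.935 km
R15: 122.815 km
Sorted: R3 (49.771 km) < R8 (59.245 km) < R4 (70.381 km) < R10 (91.685 km) < …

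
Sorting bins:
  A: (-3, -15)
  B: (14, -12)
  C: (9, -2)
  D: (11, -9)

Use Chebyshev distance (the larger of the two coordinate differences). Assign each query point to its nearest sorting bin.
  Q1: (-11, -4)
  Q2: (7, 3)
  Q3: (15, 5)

Q1 at (-11, -4):
  A: 11
  B: 25
  C: 20
  D: 22
  → nearest: A (11)
Q2 at (7, 3):
  A: 18
  B: 15
  C: 5
  D: 12
  → nearest: C (5)
Q3 at (15, 5):
  A: 20
  B: 17
  C: 7
  D: 14
  → nearest: C (7)

Q1→A; Q2→C; Q3→C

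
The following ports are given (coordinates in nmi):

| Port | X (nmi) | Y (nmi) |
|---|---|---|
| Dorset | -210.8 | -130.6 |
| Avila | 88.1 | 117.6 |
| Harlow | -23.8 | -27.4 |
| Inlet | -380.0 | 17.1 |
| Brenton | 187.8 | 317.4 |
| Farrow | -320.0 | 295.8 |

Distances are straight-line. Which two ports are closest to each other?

Pairwise distances:
Dorset–Avila: 388.5 nmi
Dorset–Harlow: 213.6 nmi
Dorset–Inlet: 224.6 nmi
Dorset–Brenton: 599.7 nmi
Dorset–Farrow: 440.2 nmi
Avila–Harlow: 183.2 nmi
Avila–Inlet: 478.8 nmi
Avila–Brenton: 223.3 nmi
Avila–Farrow: 445.3 nmi
Harlow–Inlet: 359.0 nmi
Harlow–Brenton: 404.6 nmi
Harlow–Farrow: 438.4 nmi
Inlet–Brenton: 642.3 nmi
Inlet–Farrow: 285.1 nmi
Brenton–Farrow: 508.3 nmi
Closest pair: Avila–Harlow at 183.2 nmi.

Avila and Harlow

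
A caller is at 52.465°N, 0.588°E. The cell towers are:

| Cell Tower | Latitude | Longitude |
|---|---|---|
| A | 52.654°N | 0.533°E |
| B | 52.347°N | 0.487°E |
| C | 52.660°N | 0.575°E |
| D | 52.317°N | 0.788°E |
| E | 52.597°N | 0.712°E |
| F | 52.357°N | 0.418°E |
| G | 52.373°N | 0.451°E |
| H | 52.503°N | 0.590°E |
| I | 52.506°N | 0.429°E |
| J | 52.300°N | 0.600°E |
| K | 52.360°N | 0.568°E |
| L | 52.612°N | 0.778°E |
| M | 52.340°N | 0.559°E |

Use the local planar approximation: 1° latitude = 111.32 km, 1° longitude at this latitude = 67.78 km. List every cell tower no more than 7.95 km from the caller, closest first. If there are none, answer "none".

H

Distances from 52.465°N, 0.588°E:
A: 21.367 km
B: 14.813 km
C: 21.725 km
D: 21.335 km
E: 16.928 km
F: 16.653 km
G: 13.824 km
H: 4.232 km
I: 11.704 km
J: 18.386 km
K: 11.767 km
L: 20.824 km
M: 14.053 km
Threshold 7.95 km: H (4.232 km) is within range.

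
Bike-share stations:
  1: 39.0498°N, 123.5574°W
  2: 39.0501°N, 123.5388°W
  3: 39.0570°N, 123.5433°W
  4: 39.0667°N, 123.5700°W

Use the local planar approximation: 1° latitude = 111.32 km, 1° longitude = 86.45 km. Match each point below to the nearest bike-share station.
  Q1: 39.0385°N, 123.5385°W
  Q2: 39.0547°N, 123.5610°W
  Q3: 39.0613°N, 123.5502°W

Q1→2; Q2→1; Q3→3

Q1 at 39.0385°N, 123.5385°W:
  1: √((0.0113·111.32)² + (-0.0189·86.45)²) = √(1.582353 + 2.669646) = 2.0620 km
  2: √((0.0116·111.32)² + (-0.0003·86.45)²) = √(1.667487 + 0.000673) = 1.2916 km
  3: √((0.0185·111.32)² + (-0.0048·86.45)²) = √(4.241211 + 0.172192) = 2.1008 km
  4: √((0.0282·111.32)² + (-0.0315·86.45)²) = √(9.854727 + 7.415682) = 4.1558 km
  → nearest: 2 (1.2916 km)
Q2 at 39.0547°N, 123.5610°W:
  1: √((-0.0049·111.32)² + (0.0036·86.45)²) = √(0.297535 + 0.096858) = 0.6280 km
  2: √((-0.0046·111.32)² + (0.0222·86.45)²) = √(0.262218 + 3.683290) = 1.9863 km
  3: √((0.0023·111.32)² + (0.0177·86.45)²) = √(0.065554 + 2.341405) = 1.5514 km
  4: √((0.0120·111.32)² + (-0.0090·86.45)²) = √(1.784469 + 0.605362) = 1.5459 km
  → nearest: 1 (0.6280 km)
Q3 at 39.0613°N, 123.5502°W:
  1: √((-0.0115·111.32)² + (-0.0072·86.45)²) = √(1.638861 + 0.387432) = 1.4235 km
  2: √((-0.0112·111.32)² + (0.0114·86.45)²) = √(1.554470 + 0.971269) = 1.5893 km
  3: √((-0.0043·111.32)² + (0.0069·86.45)²) = √(0.229131 + 0.355818) = 0.7648 km
  4: √((0.0054·111.32)² + (-0.0198·86.45)²) = √(0.361355 + 2.929951) = 1.8142 km
  → nearest: 3 (0.7648 km)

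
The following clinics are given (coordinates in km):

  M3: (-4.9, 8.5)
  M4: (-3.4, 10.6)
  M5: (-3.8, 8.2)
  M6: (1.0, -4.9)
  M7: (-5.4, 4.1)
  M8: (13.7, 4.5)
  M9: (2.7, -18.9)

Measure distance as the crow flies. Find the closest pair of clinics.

M3 and M5

Pairwise distances:
M3–M4: √((1.5)² + (2.1)²) = √(2.2500 + 4.4100) = 2.58 km
M3–M5: √((1.1)² + (-0.3)²) = √(1.2100 + 0.0900) = 1.14 km
M3–M6: √((5.9)² + (-13.4)²) = √(34.8100 + 179.5600) = 14.64 km
M3–M7: √((-0.5)² + (-4.4)²) = √(0.2500 + 19.3600) = 4.43 km
M3–M8: √((18.6)² + (-4.0)²) = √(345.9600 + 16.0000) = 19.03 km
M3–M9: √((7.6)² + (-27.4)²) = √(57.7600 + 750.7600) = 28.43 km
M4–M5: √((-0.4)² + (-2.4)²) = √(0.1600 + 5.7600) = 2.43 km
M4–M6: √((4.4)² + (-15.5)²) = √(19.3600 + 240.2500) = 16.11 km
M4–M7: √((-2.0)² + (-6.5)²) = √(4.0000 + 42.2500) = 6.80 km
M4–M8: √((17.1)² + (-6.1)²) = √(292.4100 + 37.2100) = 18.16 km
M4–M9: √((6.1)² + (-29.5)²) = √(37.2100 + 870.2500) = 30.12 km
M5–M6: √((4.8)² + (-13.1)²) = √(23.0400 + 171.6100) = 13.95 km
M5–M7: √((-1.6)² + (-4.1)²) = √(2.5600 + 16.8100) = 4.40 km
M5–M8: √((17.5)² + (-3.7)²) = √(306.2500 + 13.6900) = 17.89 km
M5–M9: √((6.5)² + (-27.1)²) = √(42.2500 + 734.4100) = 27.87 km
M6–M7: √((-6.4)² + (9.0)²) = √(40.9600 + 81.0000) = 11.04 km
M6–M8: √((12.7)² + (9.4)²) = √(161.2900 + 88.3600) = 15.80 km
M6–M9: √((1.7)² + (-14.0)²) = √(2.8900 + 196.0000) = 14.10 km
M7–M8: √((19.1)² + (0.4)²) = √(364.8100 + 0.1600) = 19.10 km
M7–M9: √((8.1)² + (-23.0)²) = √(65.6100 + 529.0000) = 24.38 km
M8–M9: √((-11.0)² + (-23.4)²) = √(121.0000 + 547.5600) = 25.86 km
Closest pair: M3–M5 at 1.14 km.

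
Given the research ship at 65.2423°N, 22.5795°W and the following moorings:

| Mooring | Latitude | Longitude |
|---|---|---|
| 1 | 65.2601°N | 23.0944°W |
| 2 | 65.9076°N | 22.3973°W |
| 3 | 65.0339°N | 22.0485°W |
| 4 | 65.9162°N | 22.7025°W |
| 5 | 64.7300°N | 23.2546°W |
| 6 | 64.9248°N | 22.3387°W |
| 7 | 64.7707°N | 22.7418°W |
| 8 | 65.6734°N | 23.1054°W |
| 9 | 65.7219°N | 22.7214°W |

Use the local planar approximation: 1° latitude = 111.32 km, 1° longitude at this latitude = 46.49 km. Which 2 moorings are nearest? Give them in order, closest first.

1, 3

Distances from 65.2423°N, 22.5795°W:
1: 24.0196 km
2: 74.5440 km
3: 33.8763 km
4: 75.2362 km
5: 65.0951 km
6: 37.0746 km
7: 53.0380 km
8: 53.8591 km
9: 53.7951 km
Sorted: 1 (24.0196 km) < 3 (33.8763 km) < 6 (37.0746 km) < 7 (53.0380 km) < …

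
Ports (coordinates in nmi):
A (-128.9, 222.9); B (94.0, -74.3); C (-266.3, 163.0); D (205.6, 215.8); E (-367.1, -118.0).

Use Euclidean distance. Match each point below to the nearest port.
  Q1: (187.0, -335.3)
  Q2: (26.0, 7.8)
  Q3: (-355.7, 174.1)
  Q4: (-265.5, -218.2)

Q1 at (187.0, -335.3):
  A: 641.4 nmi
  B: 277.1 nmi
  C: 673.6 nmi
  D: 551.4 nmi
  E: 595.2 nmi
  → nearest: B (277.1 nmi)
Q2 at (26.0, 7.8):
  A: 265.1 nmi
  B: 106.6 nmi
  C: 330.9 nmi
  D: 274.8 nmi
  E: 412.7 nmi
  → nearest: B (106.6 nmi)
Q3 at (-355.7, 174.1):
  A: 232.0 nmi
  B: 513.7 nmi
  C: 90.1 nmi
  D: 562.8 nmi
  E: 292.3 nmi
  → nearest: C (90.1 nmi)
Q4 at (-265.5, -218.2):
  A: 461.8 nmi
  B: 387.2 nmi
  C: 381.2 nmi
  D: 640.5 nmi
  E: 142.7 nmi
  → nearest: E (142.7 nmi)

Q1→B; Q2→B; Q3→C; Q4→E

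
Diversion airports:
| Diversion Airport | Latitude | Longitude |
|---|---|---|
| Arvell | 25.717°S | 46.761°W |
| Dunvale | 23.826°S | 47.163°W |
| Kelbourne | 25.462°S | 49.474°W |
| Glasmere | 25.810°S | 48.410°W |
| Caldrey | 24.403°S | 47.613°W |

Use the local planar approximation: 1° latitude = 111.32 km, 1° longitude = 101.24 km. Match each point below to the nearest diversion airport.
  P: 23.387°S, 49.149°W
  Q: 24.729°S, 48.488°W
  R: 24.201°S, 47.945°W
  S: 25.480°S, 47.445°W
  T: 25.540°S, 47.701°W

P at 23.387°S, 49.149°W:
  Arvell: √((-2.330·111.32)² + (2.388·101.24)²) = √(67275.70188 + 58448.43914) = 354.576 km
  Dunvale: √((-0.439·111.32)² + (1.986·101.24)²) = √(2388.22608 + 40426.18520) = 206.916 km
  Kelbourne: √((-2.075·111.32)² + (-0.325·101.24)²) = √(53355.91812 + 1082.60741) = 233.321 km
  Glasmere: √((-2.423·111.32)² + (0.739·101.24)²) = √(72753.38819 + 5597.48772) = 279.912 km
  Caldrey: √((-1.016·111.32)² + (1.536·101.24)²) = √(12791.86335 + 24181.69306) = 192.285 km
  → nearest: Caldrey (192.285 km)
Q at 24.729°S, 48.488°W:
  Arvell: √((-0.988·111.32)² + (1.727·101.24)²) = √(12096.51545 + 30569.54313) = 206.558 km
  Dunvale: √((0.903·111.32)² + (1.325·101.24)²) = √(10104.66444 + 17994.34445) = 167.628 km
  Kelbourne: √((-0.733·111.32)² + (-0.986·101.24)²) = √(6658.16180 + 9964.55946) = 128.929 km
  Glasmere: √((-1.081·111.32)² + (0.078·101.24)²) = √(14480.97432 + 62.35819) = 120.596 km
  Caldrey: √((0.326·111.32)² + (0.875·101.24)²) = √(1316.98733 + 7847.30222) = 95.730 km
  → nearest: Caldrey (95.730 km)
R at 24.201°S, 47.945°W:
  Arvell: √((-1.516·111.32)² + (1.184·101.24)²) = √(28480.31562 + 14368.37578) = 206.999 km
  Dunvale: √((0.375·111.32)² + (0.782·101.24)²) = √(1742.64502 + 6267.83823) = 89.501 km
  Kelbourne: √((-1.261·111.32)² + (-1.529·101.24)²) = √(19705.00587 + 23961.78923) = 208.966 km
  Glasmere: √((-1.609·111.32)² + (-0.465·101.24)²) = √(32081.78201 + 2216.20627) = 185.197 km
  Caldrey: √((-0.202·111.32)² + (0.332·101.24)²) = √(505.64898 + 1129.74503) = 40.440 km
  → nearest: Caldrey (40.440 km)
S at 25.480°S, 47.445°W:
  Arvell: √((-0.237·111.32)² + (0.684·101.24)²) = √(696.05425 + 4795.30766) = 74.104 km
  Dunvale: √((1.654·111.32)² + (0.282·101.24)²) = √(33901.38224 + 815.08423) = 186.324 km
  Kelbourne: √((0.018·111.32)² + (-2.029·101.24)²) = √(4.01505 + 42195.71662) = 205.426 km
  Glasmere: √((-0.330·111.32)² + (-0.965·101.24)²) = √(1349.50431 + 9544.62565) = 104.375 km
  Caldrey: √((1.077·111.32)² + (-0.168·101.24)²) = √(14374.00534 + 289.28295) = 121.092 km
  → nearest: Arvell (74.104 km)
T at 25.540°S, 47.701°W:
  Arvell: √((-0.177·111.32)² + (0.940·101.24)²) = √(388.23343 + 9056.49142) = 97.184 km
  Dunvale: √((1.714·111.32)² + (0.538·101.24)²) = √(36405.58637 + 2966.66716) = 198.424 km
  Kelbourne: √((0.078·111.32)² + (-1.773·101.24)²) = √(75.39379 + 32219.71868) = 179.708 km
  Glasmere: √((-0.270·111.32)² + (-0.709·101.24)²) = √(903.38718 + 5152.24781) = 77.818 km
  Caldrey: √((1.137·111.32)² + (0.088·101.24)²) = √(16020.17754 + 79.37242) = 126.884 km
  → nearest: Glasmere (77.818 km)

P→Caldrey; Q→Caldrey; R→Caldrey; S→Arvell; T→Glasmere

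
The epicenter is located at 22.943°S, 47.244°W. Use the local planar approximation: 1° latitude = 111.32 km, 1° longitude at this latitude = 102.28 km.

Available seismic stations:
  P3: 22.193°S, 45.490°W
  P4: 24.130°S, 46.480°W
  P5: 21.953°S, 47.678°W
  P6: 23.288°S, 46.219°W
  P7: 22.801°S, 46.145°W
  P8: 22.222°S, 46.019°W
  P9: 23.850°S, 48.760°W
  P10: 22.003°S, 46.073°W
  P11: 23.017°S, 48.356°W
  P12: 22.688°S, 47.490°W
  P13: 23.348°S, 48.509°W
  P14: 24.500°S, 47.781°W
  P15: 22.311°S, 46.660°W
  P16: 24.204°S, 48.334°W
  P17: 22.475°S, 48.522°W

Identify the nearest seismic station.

P12

Distances from 22.943°S, 47.244°W:
P3: 197.875 km
P4: 153.513 km
P5: 118.811 km
P6: 111.650 km
P7: 113.512 km
P8: 148.796 km
P9: 185.032 km
P10: 159.043 km
P11: 114.033 km
P12: 37.932 km
P13: 137.014 km
P14: 181.819 km
P15: 92.291 km
P16: 179.259 km
P17: 140.713 km
Minimum: P12 at 37.932 km.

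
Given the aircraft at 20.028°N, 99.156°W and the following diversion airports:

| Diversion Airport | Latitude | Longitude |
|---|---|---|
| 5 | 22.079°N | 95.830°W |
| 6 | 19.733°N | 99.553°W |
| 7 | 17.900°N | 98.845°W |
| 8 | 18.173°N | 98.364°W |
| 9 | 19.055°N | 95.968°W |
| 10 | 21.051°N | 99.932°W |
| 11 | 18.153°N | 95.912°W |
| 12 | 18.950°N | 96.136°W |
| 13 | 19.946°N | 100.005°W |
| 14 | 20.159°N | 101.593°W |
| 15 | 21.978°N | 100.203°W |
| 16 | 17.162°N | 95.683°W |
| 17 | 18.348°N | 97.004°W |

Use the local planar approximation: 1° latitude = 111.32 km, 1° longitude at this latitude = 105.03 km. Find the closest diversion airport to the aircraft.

Distances from 20.028°N, 99.156°W:
5: √((2.051·111.32)² + (3.326·105.03)²) = √(52128.79861 + 122031.29519) = 417.325 km
6: √((-0.295·111.32)² + (-0.397·105.03)²) = √(1078.42619 + 1738.63230) = 53.076 km
7: √((-2.128·111.32)² + (0.311·105.03)²) = √(56116.37937 + 1066.95845) = 239.130 km
8: √((-1.855·111.32)² + (0.792·105.03)²) = √(42641.67180 + 6919.53793) = 222.623 km
9: √((-0.973·111.32)² + (3.188·105.03)²) = √(11732.00058 + 112114.90581) = 351.919 km
10: √((1.023·111.32)² + (-0.776·105.03)²) = √(12968.73639 + 6642.78465) = 140.041 km
11: √((-1.875·111.32)² + (3.244·105.03)²) = √(43566.12563 + 116088.29215) = 399.568 km
12: √((-1.078·111.32)² + (3.020·105.03)²) = √(14400.71041 + 100609.87673) = 339.132 km
13: √((-0.082·111.32)² + (-0.849·105.03)²) = √(83.32477 + 7951.37272) = 89.636 km
14: √((0.131·111.32)² + (-2.437·105.03)²) = √(212.66156 + 65514.55407) = 256.373 km
15: √((1.950·111.32)² + (-1.047·105.03)²) = √(47121.12148 + 12092.61133) = 243.339 km
16: √((-2.866·111.32)² + (3.473·105.03)²) = √(101788.51242 + 133056.56197) = 484.608 km
17: √((-1.680·111.32)² + (2.152·105.03)²) = √(34975.58271 + 51087.10172) = 293.364 km
Minimum: 6 at 53.076 km.

6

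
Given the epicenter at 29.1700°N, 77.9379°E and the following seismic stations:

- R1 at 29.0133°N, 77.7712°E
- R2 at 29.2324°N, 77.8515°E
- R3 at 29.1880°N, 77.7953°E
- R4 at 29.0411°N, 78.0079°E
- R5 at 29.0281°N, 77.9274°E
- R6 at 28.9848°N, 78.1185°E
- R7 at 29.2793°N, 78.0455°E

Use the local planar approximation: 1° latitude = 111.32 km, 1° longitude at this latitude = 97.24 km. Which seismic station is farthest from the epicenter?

R6

Distances from 29.1700°N, 77.9379°E:
R1: √((-0.1567·111.32)² + (-0.1667·97.24)²) = √(304.287693 + 262.761117) = 23.8128 km
R2: √((0.0624·111.32)² + (-0.0864·97.24)²) = √(48.252028 + 70.585807) = 10.9013 km
R3: √((0.0180·111.32)² + (-0.1426·97.24)²) = √(4.015054 + 192.277715) = 14.0105 km
R4: √((-0.1289·111.32)² + (0.0700·97.24)²) = √(205.898048 + 46.332526) = 15.8818 km
R5: √((-0.1419·111.32)² + (-0.0105·97.24)²) = √(249.523346 + 1.042482) = 15.8293 km
R6: √((-0.1852·111.32)² + (0.1806·97.24)²) = √(425.038588 + 308.407828) = 27.0822 km
R7: √((0.1093·111.32)² + (0.1076·97.24)²) = √(148.042605 + 109.474871) = 16.0474 km
Maximum: R6 at 27.0822 km.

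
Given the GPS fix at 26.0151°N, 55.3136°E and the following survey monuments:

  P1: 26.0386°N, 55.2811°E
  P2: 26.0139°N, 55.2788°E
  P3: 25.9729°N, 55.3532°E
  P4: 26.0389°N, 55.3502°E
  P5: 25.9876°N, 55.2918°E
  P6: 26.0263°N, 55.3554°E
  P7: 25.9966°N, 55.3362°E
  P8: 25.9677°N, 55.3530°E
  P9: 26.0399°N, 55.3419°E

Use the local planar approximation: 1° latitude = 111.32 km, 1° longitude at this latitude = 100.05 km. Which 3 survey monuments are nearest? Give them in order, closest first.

Distances from 26.0151°N, 55.3136°E:
P1: √((0.0235·111.32)² + (-0.0325·100.05)²) = √(6.843561 + 10.573065) = 4.1733 km
P2: √((-0.0012·111.32)² + (-0.0348·100.05)²) = √(0.017845 + 12.122513) = 3.4843 km
P3: √((-0.0422·111.32)² + (0.0396·100.05)²) = √(22.068423 + 15.697286) = 6.1454 km
P4: √((0.0238·111.32)² + (0.0366·100.05)²) = √(7.019405 + 13.408999) = 4.5198 km
P5: √((-0.0275·111.32)² + (-0.0218·100.05)²) = √(9.371558 + 4.757154) = 3.7588 km
P6: √((0.0112·111.32)² + (0.0418·100.05)²) = √(1.554470 + 17.489877) = 4.3640 km
P7: √((-0.0185·111.32)² + (0.0226·100.05)²) = √(4.241211 + 5.112709) = 3.0584 km
P8: √((-0.0474·111.32)² + (0.0394·100.05)²) = √(27.842170 + 15.539127) = 6.5864 km
P9: √((0.0248·111.32)² + (0.0283·100.05)²) = √(7.621663 + 8.016911) = 3.9546 km
Sorted: P7 (3.0584 km) < P2 (3.4843 km) < P5 (3.7588 km) < P9 (3.9546 km) < P1 (4.1733 km) < …

P7, P2, P5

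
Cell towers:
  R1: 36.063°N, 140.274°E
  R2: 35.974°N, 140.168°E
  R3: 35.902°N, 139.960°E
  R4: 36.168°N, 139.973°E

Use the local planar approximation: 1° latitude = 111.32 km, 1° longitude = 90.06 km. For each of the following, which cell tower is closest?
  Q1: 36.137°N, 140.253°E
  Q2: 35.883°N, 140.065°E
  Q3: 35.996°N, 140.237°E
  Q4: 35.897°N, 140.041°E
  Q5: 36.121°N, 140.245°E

Q1→R1; Q2→R3; Q3→R2; Q4→R3; Q5→R1

Q1 at 36.137°N, 140.253°E:
  R1: 8.452 km
  R2: 19.694 km
  R3: 37.157 km
  R4: 25.452 km
  → nearest: R1 (8.452 km)
Q2 at 35.883°N, 140.065°E:
  R1: 27.492 km
  R2: 13.736 km
  R3: 9.690 km
  R4: 32.790 km
  → nearest: R3 (9.690 km)
Q3 at 35.996°N, 140.237°E:
  R1: 8.169 km
  R2: 6.679 km
  R3: 27.052 km
  R4: 30.527 km
  → nearest: R2 (6.679 km)
Q4 at 35.897°N, 140.041°E:
  R1: 27.961 km
  R2: 14.293 km
  R3: 7.316 km
  R4: 30.783 km
  → nearest: R3 (7.316 km)
Q5 at 36.121°N, 140.245°E:
  R1: 6.965 km
  R2: 17.773 km
  R3: 35.400 km
  R4: 25.049 km
  → nearest: R1 (6.965 km)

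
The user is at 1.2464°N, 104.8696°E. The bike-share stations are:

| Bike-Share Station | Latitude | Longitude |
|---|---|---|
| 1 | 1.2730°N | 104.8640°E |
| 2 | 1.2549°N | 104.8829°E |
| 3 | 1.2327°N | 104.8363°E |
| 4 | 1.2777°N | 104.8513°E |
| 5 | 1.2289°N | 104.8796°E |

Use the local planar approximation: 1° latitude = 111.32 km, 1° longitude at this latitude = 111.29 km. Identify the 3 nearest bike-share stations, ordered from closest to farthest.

Distances from 1.2464°N, 104.8696°E:
1: 3.0260 km
2: 1.7568 km
3: 4.0075 km
4: 4.0359 km
5: 2.2436 km
Sorted: 2 (1.7568 km) < 5 (2.2436 km) < 1 (3.0260 km) < 3 (4.0075 km) < 4 (4.0359 km)

2, 5, 1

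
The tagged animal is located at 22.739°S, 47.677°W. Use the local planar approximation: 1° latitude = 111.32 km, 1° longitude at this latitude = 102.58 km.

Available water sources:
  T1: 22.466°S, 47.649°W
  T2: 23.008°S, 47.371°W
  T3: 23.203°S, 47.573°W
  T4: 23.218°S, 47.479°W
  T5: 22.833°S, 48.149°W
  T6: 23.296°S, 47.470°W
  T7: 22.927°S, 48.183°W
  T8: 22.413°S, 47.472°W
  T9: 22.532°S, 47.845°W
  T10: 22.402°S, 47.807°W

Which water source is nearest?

Distances from 22.739°S, 47.677°W:
T1: 30.526 km
T2: 43.382 km
T3: 52.743 km
T4: 57.060 km
T5: 49.536 km
T6: 65.540 km
T7: 55.966 km
T8: 41.943 km
T9: 28.775 km
T10: 39.815 km
Minimum: T9 at 28.775 km.

T9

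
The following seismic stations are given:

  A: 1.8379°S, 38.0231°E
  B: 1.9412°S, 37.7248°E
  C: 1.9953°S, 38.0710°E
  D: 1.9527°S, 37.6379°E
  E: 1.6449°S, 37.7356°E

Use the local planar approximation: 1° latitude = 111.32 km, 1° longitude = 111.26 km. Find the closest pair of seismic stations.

B and D

Pairwise distances:
B–D: 9.7529 km
A–C: 18.3143 km
B–E: 33.0060 km
A–B: 35.1246 km
D–E: 35.9472 km
A–E: 38.5328 km
B–C: 38.9862 km
A–D: 44.7221 km
C–D: 48.4195 km
C–E: 53.9818 km
Closest pair: B–D at 9.7529 km.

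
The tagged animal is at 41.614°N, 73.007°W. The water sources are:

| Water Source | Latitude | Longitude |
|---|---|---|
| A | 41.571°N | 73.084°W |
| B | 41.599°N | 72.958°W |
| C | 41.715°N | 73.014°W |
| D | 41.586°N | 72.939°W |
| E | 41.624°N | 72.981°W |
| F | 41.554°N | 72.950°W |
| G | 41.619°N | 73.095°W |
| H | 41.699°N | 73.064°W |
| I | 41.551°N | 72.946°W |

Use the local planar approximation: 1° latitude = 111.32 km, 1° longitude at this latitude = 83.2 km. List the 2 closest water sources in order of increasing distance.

E, B

Distances from 41.614°N, 73.007°W:
A: √((-0.043·111.32)² + (-0.077·83.2)²) = √(22.91307 + 41.04196) = 7.997 km
B: √((-0.015·111.32)² + (0.049·83.2)²) = √(2.78823 + 16.62030) = 4.406 km
C: √((0.101·111.32)² + (-0.007·83.2)²) = √(126.41224 + 0.33919) = 11.258 km
D: √((-0.028·111.32)² + (0.068·83.2)²) = √(9.71544 + 32.00844) = 6.459 km
E: √((0.010·111.32)² + (0.026·83.2)²) = √(1.23921 + 4.67943) = 2.433 km
F: √((-0.060·111.32)² + (0.057·83.2)²) = √(44.61171 + 22.49036) = 8.192 km
G: √((0.005·111.32)² + (-0.088·83.2)²) = √(0.30980 + 53.60583) = 7.343 km
H: √((0.085·111.32)² + (-0.057·83.2)²) = √(89.53323 + 22.49036) = 10.584 km
I: √((-0.063·111.32)² + (0.061·83.2)²) = √(49.18441 + 25.75766) = 8.657 km
Sorted: E (2.433 km) < B (4.406 km) < D (6.459 km) < G (7.343 km) < …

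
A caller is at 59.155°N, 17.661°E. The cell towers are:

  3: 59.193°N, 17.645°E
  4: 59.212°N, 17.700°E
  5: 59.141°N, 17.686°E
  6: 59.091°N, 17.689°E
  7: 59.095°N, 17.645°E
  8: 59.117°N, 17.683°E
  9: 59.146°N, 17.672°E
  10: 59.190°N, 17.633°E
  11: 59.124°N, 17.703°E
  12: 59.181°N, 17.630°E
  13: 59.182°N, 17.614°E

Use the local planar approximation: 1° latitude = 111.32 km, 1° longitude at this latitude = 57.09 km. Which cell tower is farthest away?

6

Distances from 59.155°N, 17.661°E:
3: √((0.038·111.32)² + (-0.016·57.09)²) = √(17.89425 + 0.83437) = 4.328 km
4: √((0.057·111.32)² + (0.039·57.09)²) = √(40.26207 + 4.95735) = 6.725 km
5: √((-0.014·111.32)² + (0.025·57.09)²) = √(2.42886 + 2.03704) = 2.113 km
6: √((-0.064·111.32)² + (0.028·57.09)²) = √(50.75822 + 2.55527) = 7.302 km
7: √((-0.060·111.32)² + (-0.016·57.09)²) = √(44.61171 + 0.83437) = 6.741 km
8: √((-0.038·111.32)² + (0.022·57.09)²) = √(17.89425 + 1.57749) = 4.413 km
9: √((-0.009·111.32)² + (0.011·57.09)²) = √(1.00376 + 0.39437) = 1.182 km
10: √((0.035·111.32)² + (-0.028·57.09)²) = √(15.18037 + 2.55527) = 4.211 km
11: √((-0.031·111.32)² + (0.042·57.09)²) = √(11.90885 + 5.74935) = 4.202 km
12: √((0.026·111.32)² + (-0.031·57.09)²) = √(8.37709 + 3.13216) = 3.393 km
13: √((0.027·111.32)² + (-0.047·57.09)²) = √(9.03387 + 7.19972) = 4.029 km
Maximum: 6 at 7.302 km.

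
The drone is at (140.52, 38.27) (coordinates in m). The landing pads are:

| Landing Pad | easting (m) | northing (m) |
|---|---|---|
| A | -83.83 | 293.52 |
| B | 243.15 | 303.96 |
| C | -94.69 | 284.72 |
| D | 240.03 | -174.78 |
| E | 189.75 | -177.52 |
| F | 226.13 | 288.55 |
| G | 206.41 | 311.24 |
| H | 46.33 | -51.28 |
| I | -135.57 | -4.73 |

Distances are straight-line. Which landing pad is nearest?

H

Distances from (140.52, 38.27):
A: √((-224.35)² + (255.25)²) = √(50332.9225 + 65152.5625) = 339.83 m
B: √((102.63)² + (265.69)²) = √(10532.9169 + 70591.1761) = 284.82 m
C: √((-235.21)² + (246.45)²) = √(55323.7441 + 60737.6025) = 340.68 m
D: √((99.51)² + (-213.05)²) = √(9902.2401 + 45390.3025) = 235.14 m
E: √((49.23)² + (-215.79)²) = √(2423.5929 + 46565.3241) = 221.33 m
F: √((85.61)² + (250.28)²) = √(7329.0721 + 62640.0784) = 264.52 m
G: √((65.89)² + (272.97)²) = √(4341.4921 + 74512.6209) = 280.81 m
H: √((-94.19)² + (-89.55)²) = √(8871.7561 + 8019.2025) = 129.97 m
I: √((-276.09)² + (-43.00)²) = √(76225.6881 + 1849.0000) = 279.42 m
Minimum: H at 129.97 m.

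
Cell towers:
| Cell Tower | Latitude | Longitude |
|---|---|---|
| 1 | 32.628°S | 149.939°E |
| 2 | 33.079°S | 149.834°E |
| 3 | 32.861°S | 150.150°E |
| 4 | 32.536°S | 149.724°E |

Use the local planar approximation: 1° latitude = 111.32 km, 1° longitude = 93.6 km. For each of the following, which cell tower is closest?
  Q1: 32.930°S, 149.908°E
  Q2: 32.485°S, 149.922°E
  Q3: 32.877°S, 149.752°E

Q1→2; Q2→1; Q3→2

Q1 at 32.930°S, 149.908°E:
  1: 33.744 km
  2: 17.975 km
  3: 23.918 km
  4: 47.120 km
  → nearest: 2 (17.975 km)
Q2 at 32.485°S, 149.922°E:
  1: 15.998 km
  2: 66.635 km
  3: 46.983 km
  4: 19.383 km
  → nearest: 1 (15.998 km)
Q3 at 32.877°S, 149.752°E:
  1: 32.782 km
  2: 23.760 km
  3: 37.295 km
  4: 38.050 km
  → nearest: 2 (23.760 km)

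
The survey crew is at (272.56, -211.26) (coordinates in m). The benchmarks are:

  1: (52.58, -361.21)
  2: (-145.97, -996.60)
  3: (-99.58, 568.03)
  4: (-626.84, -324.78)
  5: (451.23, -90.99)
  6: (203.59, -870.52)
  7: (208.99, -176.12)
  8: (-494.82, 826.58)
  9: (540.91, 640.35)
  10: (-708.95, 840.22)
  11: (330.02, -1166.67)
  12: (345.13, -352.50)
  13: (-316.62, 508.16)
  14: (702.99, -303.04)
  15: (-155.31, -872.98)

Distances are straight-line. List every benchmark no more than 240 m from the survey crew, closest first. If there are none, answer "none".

Distances from (272.56, -211.26):
1: √((-219.98)² + (-149.95)²) = √(48391.2004 + 22485.0025) = 266.23 m
2: √((-418.53)² + (-785.34)²) = √(175167.3609 + 616758.9156) = 889.90 m
3: √((-372.14)² + (779.29)²) = √(138488.1796 + 607292.9041) = 863.59 m
4: √((-899.40)² + (-113.52)²) = √(808920.3600 + 12886.7904) = 906.54 m
5: √((178.67)² + (120.27)²) = √(31922.9689 + 14464.8729) = 215.38 m
6: √((-68.97)² + (-659.26)²) = √(4756.8609 + 434623.7476) = 662.86 m
7: √((-63.57)² + (35.14)²) = √(4041.1449 + 1234.8196) = 72.64 m
8: √((-767.38)² + (1037.84)²) = √(588872.0644 + 1077111.8656) = 1290.73 m
9: √((268.35)² + (851.61)²) = √(72011.7225 + 725239.5921) = 892.89 m
10: √((-981.51)² + (1051.48)²) = √(963361.8801 + 1105610.1904) = 1438.39 m
11: √((57.46)² + (-955.41)²) = √(3301.6516 + 912808.2681) = 957.14 m
12: √((72.57)² + (-141.24)²) = √(5266.4049 + 19948.7376) = 158.79 m
13: √((-589.18)² + (719.42)²) = √(347133.0724 + 517565.1364) = 929.89 m
14: √((430.43)² + (-91.78)²) = √(185269.9849 + 8423.5684) = 440.11 m
15: √((-427.87)² + (-661.72)²) = √(183072.7369 + 437873.3584) = 788.00 m
Threshold 240 m: 7 (72.64 m), 12 (158.79 m), 5 (215.38 m) are within range.

7, 12, 5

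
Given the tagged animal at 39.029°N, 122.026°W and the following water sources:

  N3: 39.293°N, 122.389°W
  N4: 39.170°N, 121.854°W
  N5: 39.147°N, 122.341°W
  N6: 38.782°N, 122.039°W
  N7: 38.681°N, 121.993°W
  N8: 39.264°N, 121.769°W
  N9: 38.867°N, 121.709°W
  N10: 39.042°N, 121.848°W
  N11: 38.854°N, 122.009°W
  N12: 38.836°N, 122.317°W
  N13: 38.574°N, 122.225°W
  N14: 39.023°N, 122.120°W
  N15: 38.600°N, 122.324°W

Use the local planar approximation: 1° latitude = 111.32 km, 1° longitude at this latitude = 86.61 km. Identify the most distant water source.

Distances from 39.029°N, 122.026°W:
N3: √((0.264·111.32)² + (-0.363·86.61)²) = √(863.68276 + 988.43776) = 43.036 km
N4: √((0.141·111.32)² + (0.172·86.61)²) = √(246.36818 + 221.91823) = 21.640 km
N5: √((0.118·111.32)² + (-0.315·86.61)²) = √(172.54819 + 744.31571) = 30.280 km
N6: √((-0.247·111.32)² + (-0.013·86.61)²) = √(756.03222 + 1.26772) = 27.519 km
N7: √((-0.348·111.32)² + (0.033·86.61)²) = √(1500.73801 + 8.16891) = 38.845 km
N8: √((0.235·111.32)² + (0.257·86.61)²) = √(684.35606 + 495.45284) = 34.348 km
N9: √((-0.162·111.32)² + (0.317·86.61)²) = √(325.21939 + 753.79734) = 32.848 km
N10: √((0.013·111.32)² + (0.178·86.61)²) = √(2.09427 + 237.67094) = 15.484 km
N11: √((-0.175·111.32)² + (0.017·86.61)²) = √(379.50936 + 2.16787) = 19.537 km
N12: √((-0.193·111.32)² + (-0.291·86.61)²) = √(461.59491 + 635.21692) = 33.118 km
N13: √((-0.455·111.32)² + (-0.199·86.61)²) = √(2565.48328 + 297.05867) = 53.503 km
N14: √((-0.006·111.32)² + (-0.094·86.61)²) = √(0.44612 + 66.28142) = 8.169 km
N15: √((-0.429·111.32)² + (-0.298·86.61)²) = √(2280.66228 + 666.14474) = 54.285 km
Maximum: N15 at 54.285 km.

N15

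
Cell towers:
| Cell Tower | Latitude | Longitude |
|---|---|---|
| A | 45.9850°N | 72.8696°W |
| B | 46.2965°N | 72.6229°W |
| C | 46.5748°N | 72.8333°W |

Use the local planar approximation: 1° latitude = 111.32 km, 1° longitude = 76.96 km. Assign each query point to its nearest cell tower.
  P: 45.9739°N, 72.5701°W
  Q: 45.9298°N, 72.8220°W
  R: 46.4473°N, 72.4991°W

P→A; Q→A; R→B

P at 45.9739°N, 72.5701°W:
  A: √((0.0111·111.32)² + (-0.2995·76.96)²) = √(1.526836 + 531.280372) = 23.0826 km
  B: √((0.3226·111.32)² + (-0.0528·76.96)²) = √(1289.659678 + 16.511935) = 36.1410 km
  C: √((0.6009·111.32)² + (-0.2632·76.96)²) = √(4474.564815 + 410.300350) = 69.8918 km
  → nearest: A (23.0826 km)
Q at 45.9298°N, 72.8220°W:
  A: √((0.0552·111.32)² + (-0.0476·76.96)²) = √(37.759354 + 13.419738) = 7.1540 km
  B: √((0.3667·111.32)² + (0.1991·76.96)²) = √(1666.357633 + 234.786239) = 43.6021 km
  C: √((0.6450·111.32)² + (-0.0113·76.96)²) = √(5155.441042 + 0.756288) = 71.8067 km
  → nearest: A (7.1540 km)
R at 46.4473°N, 72.4991°W:
  A: √((-0.4623·111.32)² + (-0.3705·76.96)²) = √(2648.464660 + 813.029947) = 58.8345 km
  B: √((-0.1508·111.32)² + (-0.1238·76.96)²) = √(281.805249 + 90.776076) = 19.3024 km
  C: √((0.1275·111.32)² + (-0.3342·76.96)²) = √(201.449765 + 661.520046) = 29.3763 km
  → nearest: B (19.3024 km)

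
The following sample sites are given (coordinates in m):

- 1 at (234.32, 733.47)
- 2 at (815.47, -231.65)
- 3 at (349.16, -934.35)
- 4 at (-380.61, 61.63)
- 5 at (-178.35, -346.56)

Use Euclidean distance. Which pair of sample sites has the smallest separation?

4 and 5

Pairwise distances:
1–2: 1126.58 m
1–3: 1671.77 m
1–4: 910.77 m
1–5: 1156.18 m
2–3: 843.35 m
2–4: 1231.51 m
2–5: 1000.44 m
3–4: 1234.72 m
3–5: 789.79 m
4–5: 455.55 m
Closest pair: 4–5 at 455.55 m.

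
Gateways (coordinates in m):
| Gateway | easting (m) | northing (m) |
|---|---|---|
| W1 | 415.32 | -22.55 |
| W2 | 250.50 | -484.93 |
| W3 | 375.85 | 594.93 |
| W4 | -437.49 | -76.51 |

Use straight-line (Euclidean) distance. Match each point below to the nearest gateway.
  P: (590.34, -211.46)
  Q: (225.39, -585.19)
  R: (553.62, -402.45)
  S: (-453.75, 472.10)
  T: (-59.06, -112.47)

P at (590.34, -211.46):
  W1: √((-175.02)² + (188.91)²) = √(30632.0004 + 35686.9881) = 257.52 m
  W2: √((-339.84)² + (-273.47)²) = √(115491.2256 + 74785.8409) = 436.21 m
  W3: √((-214.49)² + (806.39)²) = √(46005.9601 + 650264.8321) = 834.43 m
  W4: √((-1027.83)² + (134.95)²) = √(1056434.5089 + 18211.5025) = 1036.65 m
  → nearest: W1 (257.52 m)
Q at (225.39, -585.19):
  W1: √((189.93)² + (562.64)²) = √(36073.4049 + 316563.7696) = 593.83 m
  W2: √((25.11)² + (100.26)²) = √(630.5121 + 10052.0676) = 103.36 m
  W3: √((150.46)² + (1180.12)²) = √(22638.2116 + 1392683.2144) = 1189.67 m
  W4: √((-662.88)² + (508.68)²) = √(439409.8944 + 258755.3424) = 835.56 m
  → nearest: W2 (103.36 m)
R at (553.62, -402.45):
  W1: √((-138.30)² + (379.90)²) = √(19126.8900 + 144324.0100) = 404.29 m
  W2: √((-303.12)² + (-82.48)²) = √(91881.7344 + 6802.9504) = 314.14 m
  W3: √((-177.77)² + (997.38)²) = √(31602.1729 + 994766.8644) = 1013.10 m
  W4: √((-991.11)² + (325.94)²) = √(982299.0321 + 106236.8836) = 1043.33 m
  → nearest: W2 (314.14 m)
S at (-453.75, 472.10):
  W1: √((869.07)² + (-494.65)²) = √(755282.6649 + 244678.6225) = 999.98 m
  W2: √((704.25)² + (-957.03)²) = √(495968.0625 + 915906.4209) = 1188.22 m
  W3: √((829.60)² + (122.83)²) = √(688236.1600 + 15087.2089) = 838.64 m
  W4: √((16.26)² + (-548.61)²) = √(264.3876 + 300972.9321) = 548.85 m
  → nearest: W4 (548.85 m)
T at (-59.06, -112.47):
  W1: √((474.38)² + (89.92)²) = √(225036.3844 + 8085.6064) = 482.83 m
  W2: √((309.56)² + (-372.46)²) = √(95827.3936 + 138726.4516) = 484.31 m
  W3: √((434.91)² + (707.40)²) = √(189146.7081 + 500414.7600) = 830.40 m
  W4: √((-378.43)² + (35.96)²) = √(143209.2649 + 1293.1216) = 380.13 m
  → nearest: W4 (380.13 m)

P→W1; Q→W2; R→W2; S→W4; T→W4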